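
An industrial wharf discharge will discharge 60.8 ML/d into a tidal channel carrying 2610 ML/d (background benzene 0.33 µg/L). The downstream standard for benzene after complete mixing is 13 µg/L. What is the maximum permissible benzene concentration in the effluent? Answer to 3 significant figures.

At the limit, (Qr·Cr + Qe·Cₑ)/(Qr + Qe) = 13:
Cₑ = (2671·13 − 2610·0.3300) / 60.80 = 556.9 µg/L.

557 µg/L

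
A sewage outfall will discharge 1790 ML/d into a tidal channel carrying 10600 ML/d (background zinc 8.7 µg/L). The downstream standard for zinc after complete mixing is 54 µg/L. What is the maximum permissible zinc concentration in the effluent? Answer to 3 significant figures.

322 µg/L

At the limit, (Qr·Cr + Qe·Cₑ)/(Qr + Qe) = 54:
Cₑ = (12390·54 − 10600·8.700) / 1790 = 322.3 µg/L.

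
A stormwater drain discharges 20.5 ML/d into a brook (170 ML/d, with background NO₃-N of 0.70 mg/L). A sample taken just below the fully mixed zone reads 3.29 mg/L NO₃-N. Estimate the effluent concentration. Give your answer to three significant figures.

Mass balance: 170.0·0.7000 + 20.50·Cₑ = 190.5·3.290
→ Cₑ = (190.5·3.290 − 170.0·0.7000) / 20.50 = 24.77 mg/L.

24.8 mg/L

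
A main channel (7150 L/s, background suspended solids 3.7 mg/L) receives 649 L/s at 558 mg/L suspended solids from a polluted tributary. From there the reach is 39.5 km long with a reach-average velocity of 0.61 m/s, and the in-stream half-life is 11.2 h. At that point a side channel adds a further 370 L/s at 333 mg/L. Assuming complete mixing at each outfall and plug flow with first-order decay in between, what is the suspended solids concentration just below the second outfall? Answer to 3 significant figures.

Conservation of mass: C = (7150·3.700 + 649.0·558.0) / 7799 = 388600/7799 = 49.83 mg/L; combined flow 7799 L/s.
Travel time t = 39.5·1000 / 0.61 = 64750 s = 17.99 h.
Half-life 11.2 h → k = ln 2 / 11.2 = 0.06189 h⁻¹ = 1.485 d⁻¹.
After decay, C = 49.83 × e^(−kt) = 49.83 × 0.3285 = 16.37 mg/L.
At the second outfall, C = (7799·16.37 + 370.0·333.0) / (7799 + 370.0) = 30.71 mg/L.

30.7 mg/L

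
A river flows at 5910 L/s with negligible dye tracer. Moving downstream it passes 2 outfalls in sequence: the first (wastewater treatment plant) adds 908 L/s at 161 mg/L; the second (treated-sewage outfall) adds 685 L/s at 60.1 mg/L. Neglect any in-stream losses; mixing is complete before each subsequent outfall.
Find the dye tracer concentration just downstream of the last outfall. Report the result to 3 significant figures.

Outfall 1: combined Q = 6818 L/s; C = (5910·0 + 908.0·161.0)/6818 = 21.44 mg/L.
Outfall 2: combined Q = 7503 L/s; C = (6818·21.44 + 685.0·60.10)/7503 = 24.97 mg/L.

25.0 mg/L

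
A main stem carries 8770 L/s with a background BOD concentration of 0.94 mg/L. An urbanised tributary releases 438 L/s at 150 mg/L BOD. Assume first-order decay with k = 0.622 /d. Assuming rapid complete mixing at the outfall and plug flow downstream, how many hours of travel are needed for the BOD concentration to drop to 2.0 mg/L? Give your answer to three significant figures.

53.6 h

Flow-weighted average: C = (8770·0.9400 + 438.0·150.0) / 9208 = 73940/9208 = 8.030 mg/L.
8.030·exp(−k·t) = 2.0 → t = ln(8.030/2.0)/k = 193100 s = 53.64 h.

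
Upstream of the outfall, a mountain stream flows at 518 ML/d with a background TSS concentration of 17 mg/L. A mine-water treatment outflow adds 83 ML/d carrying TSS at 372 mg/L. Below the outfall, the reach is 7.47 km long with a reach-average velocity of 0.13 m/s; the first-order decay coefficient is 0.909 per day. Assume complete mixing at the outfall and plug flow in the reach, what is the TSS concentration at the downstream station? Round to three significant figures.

Mixed concentration C = ΣQC/ΣQ = (518.0·17.00 + 83.00·372.0) / 601.0 = 39680/601.0 = 66.03 mg/L.
Travel time t = 7.47·1000 / 0.13 = 57460 s = 15.96 h.
Applying C = C₀e^(−kt): 66.03 × 0.5463 = 36.07 mg/L.

36.1 mg/L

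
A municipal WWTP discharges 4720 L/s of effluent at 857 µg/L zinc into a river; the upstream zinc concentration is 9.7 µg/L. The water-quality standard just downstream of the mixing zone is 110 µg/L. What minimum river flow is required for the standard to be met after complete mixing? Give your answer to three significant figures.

Set C_mix = 110: (Q·9.700 + 4720·857.0) / (Q + 4720) = 110
→ Q = 4720·(857.0 − 110)/(110 − 9.700) = 35150 L/s.

35200 L/s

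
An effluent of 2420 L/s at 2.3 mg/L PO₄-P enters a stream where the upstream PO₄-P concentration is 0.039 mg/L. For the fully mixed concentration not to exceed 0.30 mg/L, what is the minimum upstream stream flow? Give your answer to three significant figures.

18500 L/s

Set C_mix = 0.30: (Q·0.03900 + 2420·2.300) / (Q + 2420) = 0.30
→ Q = 2420·(2.300 − 0.30)/(0.30 − 0.03900) = 18540 L/s.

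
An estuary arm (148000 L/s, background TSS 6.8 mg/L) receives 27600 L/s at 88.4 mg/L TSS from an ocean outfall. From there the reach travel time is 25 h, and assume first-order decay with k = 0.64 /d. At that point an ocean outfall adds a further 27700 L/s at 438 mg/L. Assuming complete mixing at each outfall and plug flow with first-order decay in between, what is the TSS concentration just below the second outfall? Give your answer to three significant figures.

Mixed concentration C = ΣQC/ΣQ = (148000·6.800 + 27600·88.40) / 175600 = 3446000/175600 = 19.63 mg/L; combined flow 175600 L/s.
Decay over the reach: 19.63·exp(−kt) = 19.63·0.5134 = 10.08 mg/L.
At the second outfall, C = (175600·10.08 + 27700·438.0) / (175600 + 27700) = 68.38 mg/L.

68.4 mg/L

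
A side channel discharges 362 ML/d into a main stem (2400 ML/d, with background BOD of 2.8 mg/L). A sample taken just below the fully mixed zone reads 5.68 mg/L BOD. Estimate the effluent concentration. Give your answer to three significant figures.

Mass balance: 2400·2.800 + 362.0·Cₑ = 2762·5.680
→ Cₑ = (2762·5.680 − 2400·2.800) / 362.0 = 24.77 mg/L.

24.8 mg/L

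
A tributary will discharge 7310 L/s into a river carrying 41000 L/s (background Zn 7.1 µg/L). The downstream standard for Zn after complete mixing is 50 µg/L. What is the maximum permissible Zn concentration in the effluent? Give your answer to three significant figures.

291 µg/L

At the limit, (Qr·Cr + Qe·Cₑ)/(Qr + Qe) = 50:
Cₑ = (48310·50 − 41000·7.100) / 7310 = 290.6 µg/L.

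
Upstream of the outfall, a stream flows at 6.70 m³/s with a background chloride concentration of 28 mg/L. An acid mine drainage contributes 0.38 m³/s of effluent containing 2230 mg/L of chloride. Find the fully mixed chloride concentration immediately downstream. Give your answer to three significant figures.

146 mg/L

Mass balance: C = (6.700·28.00 + 0.3800·2230) / 7.080 = 1035/7.080 = 146.2 mg/L.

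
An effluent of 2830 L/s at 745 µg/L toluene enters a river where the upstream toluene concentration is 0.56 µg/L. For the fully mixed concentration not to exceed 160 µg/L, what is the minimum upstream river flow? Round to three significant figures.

10400 L/s

Set C_mix = 160: (Q·0.5600 + 2830·745.0) / (Q + 2830) = 160
→ Q = 2830·(745.0 − 160)/(160 − 0.5600) = 10380 L/s.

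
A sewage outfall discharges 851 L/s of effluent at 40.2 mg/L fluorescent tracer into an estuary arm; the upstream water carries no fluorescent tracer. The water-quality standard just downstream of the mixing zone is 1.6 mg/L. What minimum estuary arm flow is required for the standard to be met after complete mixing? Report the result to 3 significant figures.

20500 L/s

Set C_mix = 1.6: (Q·0 + 851.0·40.20) / (Q + 851.0) = 1.6
→ Q = 851.0·(40.20 − 1.6)/(1.6 − 0) = 20530 L/s.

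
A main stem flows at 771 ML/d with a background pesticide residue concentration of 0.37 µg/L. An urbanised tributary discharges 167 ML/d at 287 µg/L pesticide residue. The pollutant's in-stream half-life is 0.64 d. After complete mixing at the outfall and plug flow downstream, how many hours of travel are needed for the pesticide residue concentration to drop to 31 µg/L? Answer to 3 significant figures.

11.2 h

After mixing, C = (771.0·0.3700 + 167.0·287.0) / 938.0 = 48210/938.0 = 51.40 µg/L.
Half-life 0.64 d → k = ln 2 / 0.64 = 1.083 d⁻¹.
51.40·exp(−k·t) = 31 → t = ln(51.40/31)/k = 40340 s = 11.21 h.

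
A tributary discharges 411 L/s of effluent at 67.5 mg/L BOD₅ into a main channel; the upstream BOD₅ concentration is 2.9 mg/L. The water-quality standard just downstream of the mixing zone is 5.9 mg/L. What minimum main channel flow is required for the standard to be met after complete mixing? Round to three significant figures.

Set C_mix = 5.9: (Q·2.900 + 411.0·67.50) / (Q + 411.0) = 5.9
→ Q = 411.0·(67.50 − 5.9)/(5.9 − 2.900) = 8439 L/s.

8440 L/s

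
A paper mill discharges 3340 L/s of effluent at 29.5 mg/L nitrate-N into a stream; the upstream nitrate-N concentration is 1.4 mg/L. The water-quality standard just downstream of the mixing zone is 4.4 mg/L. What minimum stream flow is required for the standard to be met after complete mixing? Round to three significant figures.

Set C_mix = 4.4: (Q·1.400 + 3340·29.50) / (Q + 3340) = 4.4
→ Q = 3340·(29.50 − 4.4)/(4.4 − 1.400) = 27940 L/s.

27900 L/s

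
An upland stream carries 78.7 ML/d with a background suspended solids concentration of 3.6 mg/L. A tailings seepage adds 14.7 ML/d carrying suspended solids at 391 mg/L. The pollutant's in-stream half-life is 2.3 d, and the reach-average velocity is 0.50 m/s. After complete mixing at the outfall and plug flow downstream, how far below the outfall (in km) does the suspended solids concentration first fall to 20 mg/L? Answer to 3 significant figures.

Mass balance: C = (78.70·3.600 + 14.70·391.0) / 93.40 = 6031/93.40 = 64.57 mg/L.
Half-life 2.3 d → k = ln 2 / 2.3 = 0.3014 d⁻¹.
Set 64.57·exp(−k·t) = 20 → t = ln(64.57/20)/k = 336000 s = 93.34 h.
Distance = v·t = 0.50·336000 = 168000 m = 168.0 km.

168 km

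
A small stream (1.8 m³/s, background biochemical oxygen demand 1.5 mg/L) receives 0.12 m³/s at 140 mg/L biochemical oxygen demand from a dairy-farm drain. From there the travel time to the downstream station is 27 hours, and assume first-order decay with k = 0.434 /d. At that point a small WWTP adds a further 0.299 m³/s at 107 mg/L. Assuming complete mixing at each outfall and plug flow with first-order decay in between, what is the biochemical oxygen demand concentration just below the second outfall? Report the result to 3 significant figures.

19.8 mg/L

Mixed concentration C = ΣQC/ΣQ = (1.800·1.500 + 0.1200·140.0) / 1.920 = 19.50/1.920 = 10.16 mg/L; combined flow 1.920 m³/s.
Applying C = C₀e^(−kt): 10.16 × 0.6137 = 6.233 mg/L.
Second outfall: C = (1.920·6.233 + 0.2990·107.0)/2.219 = 19.81 mg/L.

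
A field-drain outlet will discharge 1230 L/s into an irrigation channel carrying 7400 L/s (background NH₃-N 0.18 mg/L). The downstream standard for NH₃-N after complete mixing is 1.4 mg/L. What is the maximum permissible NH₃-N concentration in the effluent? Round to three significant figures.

At the limit, (Qr·Cr + Qe·Cₑ)/(Qr + Qe) = 1.4:
Cₑ = (8630·1.4 − 7400·0.1800) / 1230 = 8.740 mg/L.

8.74 mg/L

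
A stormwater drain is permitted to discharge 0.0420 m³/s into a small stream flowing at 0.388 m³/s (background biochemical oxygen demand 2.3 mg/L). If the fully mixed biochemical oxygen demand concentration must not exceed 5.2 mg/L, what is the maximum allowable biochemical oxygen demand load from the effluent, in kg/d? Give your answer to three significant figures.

116 kg/d

Mass balance at the limit: 0.3880·2.300 + 0.04200·Cₑ = 0.4300·5.2 → Cₑ = 31.99 mg/L.
Load = 0.04200 m³/s × 31.99 g/m³ × 86 400 s/d = 116.1 kg/d.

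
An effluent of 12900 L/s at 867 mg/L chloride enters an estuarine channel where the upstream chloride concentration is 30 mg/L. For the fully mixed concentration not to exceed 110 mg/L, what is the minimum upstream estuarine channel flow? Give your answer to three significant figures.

Set C_mix = 110: (Q·30.00 + 12900·867.0) / (Q + 12900) = 110
→ Q = 12900·(867.0 − 110)/(110 − 30.00) = 122100 L/s.

122000 L/s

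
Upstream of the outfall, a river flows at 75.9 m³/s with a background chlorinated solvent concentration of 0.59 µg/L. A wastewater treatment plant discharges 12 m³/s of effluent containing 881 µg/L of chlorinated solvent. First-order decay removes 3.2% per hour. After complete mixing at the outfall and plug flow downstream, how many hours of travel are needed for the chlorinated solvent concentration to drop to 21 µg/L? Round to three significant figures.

53.8 h

Conservation of mass: C = (75.90·0.5900 + 12.00·881.0) / 87.90 = 10620/87.90 = 120.8 µg/L.
3.2%/h lost → k = −ln(1 − 0.032) = 0.03252 h⁻¹.
120.8·exp(−k·t) = 21 → t = ln(120.8/21)/k = 193600 s = 53.79 h.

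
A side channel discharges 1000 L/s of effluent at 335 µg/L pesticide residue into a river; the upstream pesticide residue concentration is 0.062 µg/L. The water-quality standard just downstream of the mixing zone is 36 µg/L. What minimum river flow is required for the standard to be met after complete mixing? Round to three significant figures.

8320 L/s

Set C_mix = 36: (Q·0.06200 + 1000·335.0) / (Q + 1000) = 36
→ Q = 1000·(335.0 − 36)/(36 − 0.06200) = 8320 L/s.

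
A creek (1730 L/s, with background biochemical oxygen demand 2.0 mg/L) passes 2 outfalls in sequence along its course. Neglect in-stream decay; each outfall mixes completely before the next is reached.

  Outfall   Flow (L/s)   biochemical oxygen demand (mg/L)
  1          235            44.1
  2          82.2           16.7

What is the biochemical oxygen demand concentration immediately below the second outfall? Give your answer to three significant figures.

Outfall 1: combined Q = 1965 L/s; C = (1730·2.000 + 235.0·44.10)/1965 = 7.035 mg/L.
Outfall 2: combined Q = 2047 L/s; C = (1965·7.035 + 82.20·16.70)/2047 = 7.423 mg/L.

7.42 mg/L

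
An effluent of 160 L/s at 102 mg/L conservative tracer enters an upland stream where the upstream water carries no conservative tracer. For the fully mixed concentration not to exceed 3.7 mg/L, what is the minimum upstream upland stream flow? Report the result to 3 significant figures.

4250 L/s

Set C_mix = 3.7: (Q·0 + 160.0·102.0) / (Q + 160.0) = 3.7
→ Q = 160.0·(102.0 − 3.7)/(3.7 − 0) = 4251 L/s.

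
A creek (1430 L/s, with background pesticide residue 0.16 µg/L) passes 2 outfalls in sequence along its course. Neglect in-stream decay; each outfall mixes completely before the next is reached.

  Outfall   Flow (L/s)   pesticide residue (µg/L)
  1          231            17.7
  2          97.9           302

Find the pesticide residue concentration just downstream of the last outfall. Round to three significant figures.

19.3 µg/L

After outfall 1: Q = 1430 + 231.0 = 1661 L/s; C = (1430·0.1600 + 231.0·17.70)/1661 = 2.599 µg/L.
After outfall 2: Q = 1661 + 97.90 = 1759 L/s; C = (1661·2.599 + 97.90·302.0)/1759 = 19.26 µg/L.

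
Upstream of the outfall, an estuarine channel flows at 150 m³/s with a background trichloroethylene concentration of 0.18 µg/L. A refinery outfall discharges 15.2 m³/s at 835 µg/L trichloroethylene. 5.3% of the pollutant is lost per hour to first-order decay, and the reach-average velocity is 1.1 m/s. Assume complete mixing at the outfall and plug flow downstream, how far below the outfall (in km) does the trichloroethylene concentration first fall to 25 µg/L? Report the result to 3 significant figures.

Mixed concentration C = ΣQC/ΣQ = (150.0·0.1800 + 15.20·835.0) / 165.2 = 12720/165.2 = 76.99 µg/L.
5.3%/h lost → k = −ln(1 − 0.053) = 0.05446 h⁻¹.
Set 76.99·exp(−k·t) = 25 → t = ln(76.99/25)/k = 74360 s = 20.66 h.
Distance = v·t = 1.1·74360 = 81800 m = 81.80 km.

81.8 km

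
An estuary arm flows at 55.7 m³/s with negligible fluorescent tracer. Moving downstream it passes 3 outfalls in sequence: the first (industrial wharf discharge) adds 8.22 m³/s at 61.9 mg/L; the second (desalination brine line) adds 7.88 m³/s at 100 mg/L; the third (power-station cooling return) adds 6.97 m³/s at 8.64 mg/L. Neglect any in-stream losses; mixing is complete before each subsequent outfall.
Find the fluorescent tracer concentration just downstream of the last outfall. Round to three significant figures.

17.2 mg/L

Outfall 1: combined Q = 63.92 m³/s; C = (55.70·0 + 8.220·61.90)/63.92 = 7.960 mg/L.
Outfall 2: combined Q = 71.80 m³/s; C = (63.92·7.960 + 7.880·100.0)/71.80 = 18.06 mg/L.
Outfall 3: combined Q = 78.77 m³/s; C = (71.80·18.06 + 6.970·8.640)/78.77 = 17.23 mg/L.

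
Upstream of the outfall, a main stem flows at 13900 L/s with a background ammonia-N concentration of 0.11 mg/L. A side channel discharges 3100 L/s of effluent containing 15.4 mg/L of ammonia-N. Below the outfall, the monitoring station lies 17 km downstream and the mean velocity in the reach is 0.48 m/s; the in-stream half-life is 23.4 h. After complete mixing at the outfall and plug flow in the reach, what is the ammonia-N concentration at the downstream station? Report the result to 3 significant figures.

2.17 mg/L

After mixing, C = (13900·0.1100 + 3100·15.40) / 17000 = 49270/17000 = 2.898 mg/L.
Travel time t = 17·1000 / 0.48 = 35420 s = 9.838 h.
Half-life 23.4 h → k = ln 2 / 23.4 = 0.02962 h⁻¹ = 0.7109 d⁻¹.
After decay, C = 2.898 × e^(−kt) = 2.898 × 0.7472 = 2.166 mg/L.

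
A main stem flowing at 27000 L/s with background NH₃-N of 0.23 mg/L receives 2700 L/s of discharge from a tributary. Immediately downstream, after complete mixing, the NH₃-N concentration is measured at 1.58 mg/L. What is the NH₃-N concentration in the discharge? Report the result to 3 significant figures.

Mass balance: 27000·0.2300 + 2700·Cₑ = 29700·1.580
→ Cₑ = (29700·1.580 − 27000·0.2300) / 2700 = 15.08 mg/L.

15.1 mg/L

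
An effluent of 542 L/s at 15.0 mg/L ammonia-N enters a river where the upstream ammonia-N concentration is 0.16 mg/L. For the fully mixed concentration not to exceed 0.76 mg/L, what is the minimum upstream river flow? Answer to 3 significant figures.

12900 L/s

Set C_mix = 0.76: (Q·0.1600 + 542.0·15.00) / (Q + 542.0) = 0.76
→ Q = 542.0·(15.00 − 0.76)/(0.76 − 0.1600) = 12860 L/s.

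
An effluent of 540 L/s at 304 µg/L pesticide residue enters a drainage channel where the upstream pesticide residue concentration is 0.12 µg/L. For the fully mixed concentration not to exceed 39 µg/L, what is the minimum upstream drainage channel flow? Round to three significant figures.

3680 L/s

Set C_mix = 39: (Q·0.1200 + 540.0·304.0) / (Q + 540.0) = 39
→ Q = 540.0·(304.0 − 39)/(39 − 0.1200) = 3681 L/s.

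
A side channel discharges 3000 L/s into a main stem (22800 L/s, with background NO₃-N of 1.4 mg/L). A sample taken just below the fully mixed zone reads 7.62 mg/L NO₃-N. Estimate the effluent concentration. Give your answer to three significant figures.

Mass balance: 22800·1.400 + 3000·Cₑ = 25800·7.620
→ Cₑ = (25800·7.620 − 22800·1.400) / 3000 = 54.89 mg/L.

54.9 mg/L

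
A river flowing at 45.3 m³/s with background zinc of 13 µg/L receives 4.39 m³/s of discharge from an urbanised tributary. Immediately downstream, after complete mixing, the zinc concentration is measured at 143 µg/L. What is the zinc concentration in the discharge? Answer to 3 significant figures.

1480 µg/L

Mass balance: 45.30·13.00 + 4.390·Cₑ = 49.69·143.0
→ Cₑ = (49.69·143.0 − 45.30·13.00) / 4.390 = 1484 µg/L.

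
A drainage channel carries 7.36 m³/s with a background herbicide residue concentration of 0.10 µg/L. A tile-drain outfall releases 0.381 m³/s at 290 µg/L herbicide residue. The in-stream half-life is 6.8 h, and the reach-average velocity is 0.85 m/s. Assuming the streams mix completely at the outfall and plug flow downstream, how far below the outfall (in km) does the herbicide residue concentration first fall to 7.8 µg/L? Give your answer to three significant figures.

18.3 km

Conservation of mass: C = (7.360·0.1000 + 0.3810·290.0) / 7.741 = 111.2/7.741 = 14.37 µg/L.
Half-life 6.8 h → k = ln 2 / 6.8 = 0.1019 h⁻¹ = 2.446 d⁻¹.
Set 14.37·exp(−k·t) = 7.8 → t = ln(14.37/7.8)/k = 21580 s = 5.993 h.
Distance = v·t = 0.85·21580 = 18340 m = 18.34 km.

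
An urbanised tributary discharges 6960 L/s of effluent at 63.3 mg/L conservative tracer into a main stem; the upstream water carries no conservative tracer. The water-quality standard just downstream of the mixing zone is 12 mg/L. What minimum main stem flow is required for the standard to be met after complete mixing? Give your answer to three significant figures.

29800 L/s

Set C_mix = 12: (Q·0 + 6960·63.30) / (Q + 6960) = 12
→ Q = 6960·(63.30 − 12)/(12 − 0) = 29750 L/s.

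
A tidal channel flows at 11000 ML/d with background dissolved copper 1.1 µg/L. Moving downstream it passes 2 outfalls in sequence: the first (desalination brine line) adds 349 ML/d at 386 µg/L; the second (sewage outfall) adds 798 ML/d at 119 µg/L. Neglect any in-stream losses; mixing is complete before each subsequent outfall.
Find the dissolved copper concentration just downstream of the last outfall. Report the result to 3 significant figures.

Outfall 1: combined Q = 11350 ML/d; C = (11000·1.100 + 349.0·386.0)/11350 = 12.94 µg/L.
Outfall 2: combined Q = 12150 ML/d; C = (11350·12.94 + 798.0·119.0)/12150 = 19.90 µg/L.

19.9 µg/L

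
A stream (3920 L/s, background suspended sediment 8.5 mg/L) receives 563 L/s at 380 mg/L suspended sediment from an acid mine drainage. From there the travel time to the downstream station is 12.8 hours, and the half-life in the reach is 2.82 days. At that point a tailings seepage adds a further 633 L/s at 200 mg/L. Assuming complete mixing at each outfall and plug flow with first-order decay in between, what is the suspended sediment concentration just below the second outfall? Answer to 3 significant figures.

Conservation of mass: C = (3920·8.500 + 563.0·380.0) / 4483 = 247300/4483 = 55.16 mg/L; combined flow 4483 L/s.
Half-life 2.82 d → k = ln 2 / 2.82 = 0.2458 d⁻¹.
Applying C = C₀e^(−kt): 55.16 × 0.8771 = 48.38 mg/L.
Second outfall: C = (4483·48.38 + 633.0·200.0)/5116 = 67.14 mg/L.

67.1 mg/L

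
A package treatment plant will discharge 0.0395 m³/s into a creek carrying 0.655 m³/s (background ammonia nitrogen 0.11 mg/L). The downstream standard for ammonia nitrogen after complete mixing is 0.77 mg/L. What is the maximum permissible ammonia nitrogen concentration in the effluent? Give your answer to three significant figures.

11.7 mg/L

At the limit, (Qr·Cr + Qe·Cₑ)/(Qr + Qe) = 0.77:
Cₑ = (0.6945·0.77 − 0.6550·0.1100) / 0.03950 = 11.71 mg/L.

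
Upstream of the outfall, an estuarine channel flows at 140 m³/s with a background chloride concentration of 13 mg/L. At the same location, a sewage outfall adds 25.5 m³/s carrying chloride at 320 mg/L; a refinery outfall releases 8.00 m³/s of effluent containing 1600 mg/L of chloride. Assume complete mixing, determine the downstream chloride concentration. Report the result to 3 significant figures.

131 mg/L

Mixed concentration C = ΣQC/ΣQ = (140.0·13.00 + 25.50·320.0 + 8.000·1600) / 173.5 = 22780/173.5 = 131.3 mg/L.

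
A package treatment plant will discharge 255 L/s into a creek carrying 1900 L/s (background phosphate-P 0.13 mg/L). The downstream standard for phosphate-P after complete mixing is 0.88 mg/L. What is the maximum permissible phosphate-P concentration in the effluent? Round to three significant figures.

At the limit, (Qr·Cr + Qe·Cₑ)/(Qr + Qe) = 0.88:
Cₑ = (2155·0.88 − 1900·0.1300) / 255.0 = 6.468 mg/L.

6.47 mg/L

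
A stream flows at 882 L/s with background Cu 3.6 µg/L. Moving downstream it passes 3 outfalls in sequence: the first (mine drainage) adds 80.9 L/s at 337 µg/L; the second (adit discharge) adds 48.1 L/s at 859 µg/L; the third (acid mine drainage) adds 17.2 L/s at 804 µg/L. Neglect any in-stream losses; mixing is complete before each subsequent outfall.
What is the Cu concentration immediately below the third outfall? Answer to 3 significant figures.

83.2 µg/L

Below outfall 1: Q → 962.9 L/s, C = (882.0·3.600 + 80.90·337.0)/962.9 = 31.61 µg/L.
Below outfall 2: Q → 1011 L/s, C = (962.9·31.61 + 48.10·859.0)/1011 = 70.98 µg/L.
Below outfall 3: Q → 1028 L/s, C = (1011·70.98 + 17.20·804.0)/1028 = 83.24 µg/L.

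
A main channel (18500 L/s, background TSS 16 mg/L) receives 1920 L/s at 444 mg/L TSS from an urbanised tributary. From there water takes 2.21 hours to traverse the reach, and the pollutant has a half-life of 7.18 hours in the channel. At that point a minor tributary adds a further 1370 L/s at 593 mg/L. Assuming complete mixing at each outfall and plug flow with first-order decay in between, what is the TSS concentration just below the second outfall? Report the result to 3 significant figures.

After mixing, C = (18500·16.00 + 1920·444.0) / 20420 = 1148000/20420 = 56.24 mg/L; combined flow 20420 L/s.
Half-life 7.18 h → k = ln 2 / 7.18 = 0.09654 h⁻¹ = 2.317 d⁻¹.
First-order decay: C = 56.24·exp(−k·t) = 56.24·0.8079 = 45.44 mg/L.
At the second outfall, C = (20420·45.44 + 1370·593.0) / (20420 + 1370) = 79.86 mg/L.

79.9 mg/L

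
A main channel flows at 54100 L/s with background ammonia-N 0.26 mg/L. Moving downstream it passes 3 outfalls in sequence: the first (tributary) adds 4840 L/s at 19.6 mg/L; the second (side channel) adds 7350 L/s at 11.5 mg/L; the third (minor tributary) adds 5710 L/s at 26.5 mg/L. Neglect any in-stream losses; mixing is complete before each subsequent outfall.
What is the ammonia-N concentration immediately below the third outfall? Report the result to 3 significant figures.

Below outfall 1: Q → 58940 L/s, C = (54100·0.2600 + 4840·19.60)/58940 = 1.848 mg/L.
Below outfall 2: Q → 66290 L/s, C = (58940·1.848 + 7350·11.50)/66290 = 2.918 mg/L.
Below outfall 3: Q → 72000 L/s, C = (66290·2.918 + 5710·26.50)/72000 = 4.788 mg/L.

4.79 mg/L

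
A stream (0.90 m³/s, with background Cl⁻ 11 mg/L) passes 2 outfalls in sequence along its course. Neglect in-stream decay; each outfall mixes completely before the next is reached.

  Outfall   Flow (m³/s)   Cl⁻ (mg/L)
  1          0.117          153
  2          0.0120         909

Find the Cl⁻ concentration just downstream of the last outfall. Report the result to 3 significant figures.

Below outfall 1: Q → 1.017 m³/s, C = (0.9000·11.00 + 0.1170·153.0)/1.017 = 27.34 mg/L.
Below outfall 2: Q → 1.029 m³/s, C = (1.017·27.34 + 0.01200·909.0)/1.029 = 37.62 mg/L.

37.6 mg/L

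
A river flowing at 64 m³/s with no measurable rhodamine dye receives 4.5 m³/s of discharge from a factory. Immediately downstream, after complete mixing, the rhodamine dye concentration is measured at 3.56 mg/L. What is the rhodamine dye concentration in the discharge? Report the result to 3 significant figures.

54.2 mg/L

Mass balance: 64.00·0 + 4.500·Cₑ = 68.50·3.560
→ Cₑ = (68.50·3.560 − 64.00·0) / 4.500 = 54.19 mg/L.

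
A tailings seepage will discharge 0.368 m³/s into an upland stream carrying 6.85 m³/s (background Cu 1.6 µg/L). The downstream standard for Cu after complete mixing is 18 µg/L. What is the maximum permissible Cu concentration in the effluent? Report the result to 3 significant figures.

323 µg/L

At the limit, (Qr·Cr + Qe·Cₑ)/(Qr + Qe) = 18:
Cₑ = (7.218·18 − 6.850·1.600) / 0.3680 = 323.3 µg/L.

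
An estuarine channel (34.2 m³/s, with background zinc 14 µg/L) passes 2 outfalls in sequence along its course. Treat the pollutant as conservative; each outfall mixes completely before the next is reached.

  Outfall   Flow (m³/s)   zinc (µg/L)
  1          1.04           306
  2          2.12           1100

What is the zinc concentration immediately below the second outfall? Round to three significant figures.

83.8 µg/L

After outfall 1: Q = 34.20 + 1.040 = 35.24 m³/s; C = (34.20·14.00 + 1.040·306.0)/35.24 = 22.62 µg/L.
After outfall 2: Q = 35.24 + 2.120 = 37.36 m³/s; C = (35.24·22.62 + 2.120·1100)/37.36 = 83.75 µg/L.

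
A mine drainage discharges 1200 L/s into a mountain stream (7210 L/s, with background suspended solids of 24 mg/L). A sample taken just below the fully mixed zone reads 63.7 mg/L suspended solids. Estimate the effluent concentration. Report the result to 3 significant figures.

302 mg/L

Mass balance: 7210·24.00 + 1200·Cₑ = 8410·63.70
→ Cₑ = (8410·63.70 − 7210·24.00) / 1200 = 302.2 mg/L.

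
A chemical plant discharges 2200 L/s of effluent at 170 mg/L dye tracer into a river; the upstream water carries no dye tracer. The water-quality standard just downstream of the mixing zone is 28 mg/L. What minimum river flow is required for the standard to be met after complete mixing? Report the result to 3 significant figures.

Set C_mix = 28: (Q·0 + 2200·170.0) / (Q + 2200) = 28
→ Q = 2200·(170.0 − 28)/(28 − 0) = 11160 L/s.

11200 L/s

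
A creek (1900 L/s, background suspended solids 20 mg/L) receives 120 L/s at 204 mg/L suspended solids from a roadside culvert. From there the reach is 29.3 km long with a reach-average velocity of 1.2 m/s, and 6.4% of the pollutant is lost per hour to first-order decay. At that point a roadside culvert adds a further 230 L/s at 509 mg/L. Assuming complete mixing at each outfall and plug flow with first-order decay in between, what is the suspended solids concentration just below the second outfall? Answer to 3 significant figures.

69.8 mg/L

Conservation of mass: C = (1900·20.00 + 120.0·204.0) / 2020 = 62480/2020 = 30.93 mg/L; combined flow 2020 L/s.
Travel time t = 29.3·1000 / 1.2 = 24420 s = 6.782 h.
6.4%/h lost → k = −ln(1 − 0.064) = 0.06614 h⁻¹.
First-order decay: C = 30.93·exp(−k·t) = 30.93·0.6385 = 19.75 mg/L.
Second outfall: C = (2020·19.75 + 230.0·509.0)/2250 = 69.76 mg/L.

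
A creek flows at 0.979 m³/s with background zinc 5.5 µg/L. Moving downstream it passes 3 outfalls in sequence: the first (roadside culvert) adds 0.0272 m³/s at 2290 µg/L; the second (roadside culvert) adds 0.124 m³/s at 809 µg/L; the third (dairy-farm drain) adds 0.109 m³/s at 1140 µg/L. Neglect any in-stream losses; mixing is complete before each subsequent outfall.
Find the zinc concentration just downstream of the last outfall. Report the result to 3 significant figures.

After outfall 1: Q = 0.9790 + 0.02720 = 1.006 m³/s; C = (0.9790·5.500 + 0.02720·2290)/1.006 = 67.26 µg/L.
After outfall 2: Q = 1.006 + 0.1240 = 1.130 m³/s; C = (1.006·67.26 + 0.1240·809.0)/1.130 = 148.6 µg/L.
After outfall 3: Q = 1.130 + 0.1090 = 1.239 m³/s; C = (1.130·148.6 + 0.1090·1140)/1.239 = 235.8 µg/L.

236 µg/L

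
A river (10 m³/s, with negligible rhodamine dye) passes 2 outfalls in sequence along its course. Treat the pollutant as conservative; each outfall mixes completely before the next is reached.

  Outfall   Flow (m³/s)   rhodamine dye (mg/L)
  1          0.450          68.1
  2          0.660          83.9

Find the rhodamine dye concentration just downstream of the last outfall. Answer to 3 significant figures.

Below outfall 1: Q → 10.45 m³/s, C = (10.00·0 + 0.4500·68.10)/10.45 = 2.933 mg/L.
Below outfall 2: Q → 11.11 m³/s, C = (10.45·2.933 + 0.6600·83.90)/11.11 = 7.742 mg/L.

7.74 mg/L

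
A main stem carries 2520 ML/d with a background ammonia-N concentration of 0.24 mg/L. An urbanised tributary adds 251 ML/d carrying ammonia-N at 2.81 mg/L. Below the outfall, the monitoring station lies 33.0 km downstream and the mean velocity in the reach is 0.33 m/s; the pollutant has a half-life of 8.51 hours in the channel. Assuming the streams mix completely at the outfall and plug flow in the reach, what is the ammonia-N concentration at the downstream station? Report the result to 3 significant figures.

0.0492 mg/L

Conservation of mass: C = (2520·0.2400 + 251.0·2.810) / 2771 = 1310/2771 = 0.4728 mg/L.
Travel time t = 33.0·1000 / 0.33 = 100000 s = 27.78 h.
Half-life 8.51 h → k = ln 2 / 8.51 = 0.08145 h⁻¹ = 1.955 d⁻¹.
First-order decay: C = 0.4728·exp(−k·t) = 0.4728·0.1041 = 0.04921 mg/L.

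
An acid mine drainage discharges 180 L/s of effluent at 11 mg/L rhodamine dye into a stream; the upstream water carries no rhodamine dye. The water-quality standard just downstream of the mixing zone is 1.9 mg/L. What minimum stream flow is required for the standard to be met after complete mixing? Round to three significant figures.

862 L/s

Set C_mix = 1.9: (Q·0 + 180.0·11.00) / (Q + 180.0) = 1.9
→ Q = 180.0·(11.00 − 1.9)/(1.9 − 0) = 862.1 L/s.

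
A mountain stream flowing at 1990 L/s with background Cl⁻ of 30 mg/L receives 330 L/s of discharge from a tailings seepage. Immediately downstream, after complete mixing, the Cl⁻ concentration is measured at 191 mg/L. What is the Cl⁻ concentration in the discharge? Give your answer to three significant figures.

Mass balance: 1990·30.00 + 330.0·Cₑ = 2320·191.0
→ Cₑ = (2320·191.0 − 1990·30.00) / 330.0 = 1162 mg/L.

1160 mg/L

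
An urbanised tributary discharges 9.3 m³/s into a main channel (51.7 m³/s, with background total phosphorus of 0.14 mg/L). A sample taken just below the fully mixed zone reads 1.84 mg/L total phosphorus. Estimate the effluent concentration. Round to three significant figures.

Mass balance: 51.70·0.1400 + 9.300·Cₑ = 61.00·1.840
→ Cₑ = (61.00·1.840 − 51.70·0.1400) / 9.300 = 11.29 mg/L.

11.3 mg/L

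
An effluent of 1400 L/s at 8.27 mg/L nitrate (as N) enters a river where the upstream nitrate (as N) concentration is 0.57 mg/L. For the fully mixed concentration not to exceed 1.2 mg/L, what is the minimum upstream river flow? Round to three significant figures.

15700 L/s

Set C_mix = 1.2: (Q·0.5700 + 1400·8.270) / (Q + 1400) = 1.2
→ Q = 1400·(8.270 − 1.2)/(1.2 − 0.5700) = 15710 L/s.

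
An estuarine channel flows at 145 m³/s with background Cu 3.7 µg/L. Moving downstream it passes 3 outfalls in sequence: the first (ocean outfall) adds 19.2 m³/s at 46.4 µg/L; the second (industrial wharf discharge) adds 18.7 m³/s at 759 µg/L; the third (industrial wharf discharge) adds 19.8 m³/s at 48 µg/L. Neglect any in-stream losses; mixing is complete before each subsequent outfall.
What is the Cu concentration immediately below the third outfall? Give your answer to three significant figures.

81.8 µg/L

Outfall 1: combined Q = 164.2 m³/s; C = (145.0·3.700 + 19.20·46.40)/164.2 = 8.693 µg/L.
Outfall 2: combined Q = 182.9 m³/s; C = (164.2·8.693 + 18.70·759.0)/182.9 = 85.41 µg/L.
Outfall 3: combined Q = 202.7 m³/s; C = (182.9·85.41 + 19.80·48.00)/202.7 = 81.75 µg/L.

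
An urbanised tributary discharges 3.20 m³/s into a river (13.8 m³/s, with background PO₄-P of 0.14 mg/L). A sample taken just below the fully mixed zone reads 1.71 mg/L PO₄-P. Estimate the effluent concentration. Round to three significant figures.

Mass balance: 13.80·0.1400 + 3.200·Cₑ = 17.00·1.710
→ Cₑ = (17.00·1.710 − 13.80·0.1400) / 3.200 = 8.481 mg/L.

8.48 mg/L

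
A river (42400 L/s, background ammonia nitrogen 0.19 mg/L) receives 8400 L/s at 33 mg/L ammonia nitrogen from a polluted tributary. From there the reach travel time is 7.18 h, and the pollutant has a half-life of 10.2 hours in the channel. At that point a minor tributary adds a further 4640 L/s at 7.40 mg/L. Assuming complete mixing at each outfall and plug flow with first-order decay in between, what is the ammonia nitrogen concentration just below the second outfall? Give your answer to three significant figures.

After mixing, C = (42400·0.1900 + 8400·33.00) / 50800 = 285300/50800 = 5.615 mg/L; combined flow 50800 L/s.
Half-life 10.2 h → k = ln 2 / 10.2 = 0.06796 h⁻¹ = 1.631 d⁻¹.
After decay, C = 5.615 × e^(−kt) = 5.615 × 0.6139 = 3.447 mg/L.
At the second outfall, C = (50800·3.447 + 4640·7.400) / (50800 + 4640) = 3.778 mg/L.

3.78 mg/L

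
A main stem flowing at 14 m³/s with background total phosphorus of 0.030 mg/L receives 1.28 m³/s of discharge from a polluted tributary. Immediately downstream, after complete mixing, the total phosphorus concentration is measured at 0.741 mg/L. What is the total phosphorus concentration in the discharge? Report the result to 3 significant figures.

8.52 mg/L

Mass balance: 14.00·0.03000 + 1.280·Cₑ = 15.28·0.7410
→ Cₑ = (15.28·0.7410 − 14.00·0.03000) / 1.280 = 8.518 mg/L.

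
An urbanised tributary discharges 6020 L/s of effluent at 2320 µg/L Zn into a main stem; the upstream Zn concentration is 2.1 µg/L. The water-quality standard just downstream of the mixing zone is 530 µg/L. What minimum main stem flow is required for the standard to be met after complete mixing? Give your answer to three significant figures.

20400 L/s

Set C_mix = 530: (Q·2.100 + 6020·2320) / (Q + 6020) = 530
→ Q = 6020·(2320 − 530)/(530 − 2.100) = 20410 L/s.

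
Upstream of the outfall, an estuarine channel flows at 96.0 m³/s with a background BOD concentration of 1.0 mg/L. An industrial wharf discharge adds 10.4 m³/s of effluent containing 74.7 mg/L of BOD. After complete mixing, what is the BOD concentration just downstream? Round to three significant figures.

8.20 mg/L

Mass balance: C = (96.00·1.000 + 10.40·74.70) / 106.4 = 872.9/106.4 = 8.204 mg/L.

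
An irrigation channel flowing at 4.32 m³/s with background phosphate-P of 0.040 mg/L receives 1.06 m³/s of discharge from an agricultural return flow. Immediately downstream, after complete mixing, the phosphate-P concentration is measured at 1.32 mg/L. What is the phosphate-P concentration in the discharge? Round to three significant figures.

6.54 mg/L

Mass balance: 4.320·0.04000 + 1.060·Cₑ = 5.380·1.320
→ Cₑ = (5.380·1.320 − 4.320·0.04000) / 1.060 = 6.537 mg/L.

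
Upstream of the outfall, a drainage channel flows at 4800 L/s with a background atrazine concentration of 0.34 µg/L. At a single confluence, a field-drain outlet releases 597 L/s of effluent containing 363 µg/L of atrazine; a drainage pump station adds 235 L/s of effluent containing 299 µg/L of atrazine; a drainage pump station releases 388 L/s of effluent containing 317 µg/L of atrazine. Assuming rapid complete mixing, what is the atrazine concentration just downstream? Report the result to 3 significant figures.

Mixed concentration C = ΣQC/ΣQ = (4800·0.3400 + 597.0·363.0 + 235.0·299.0 + 388.0·317.0) / 6020 = 411600/6020 = 68.37 µg/L.

68.4 µg/L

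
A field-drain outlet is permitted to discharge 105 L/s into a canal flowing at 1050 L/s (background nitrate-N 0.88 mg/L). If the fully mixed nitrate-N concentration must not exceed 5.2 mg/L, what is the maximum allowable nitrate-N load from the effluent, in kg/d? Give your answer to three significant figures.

439 kg/d

Mass balance at the limit: 1050·0.8800 + 105.0·Cₑ = 1155·5.2 → Cₑ = 48.40 mg/L.
105.0 L/s = 0.1050 m³/s. Load = 0.1050 m³/s × 48.40 g/m³ × 86 400 s/d = 439.1 kg/d.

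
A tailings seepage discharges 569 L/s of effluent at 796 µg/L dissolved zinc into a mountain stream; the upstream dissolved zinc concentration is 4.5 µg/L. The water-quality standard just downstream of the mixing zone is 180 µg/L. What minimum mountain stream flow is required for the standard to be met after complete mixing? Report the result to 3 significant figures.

2000 L/s

Set C_mix = 180: (Q·4.500 + 569.0·796.0) / (Q + 569.0) = 180
→ Q = 569.0·(796.0 − 180)/(180 − 4.500) = 1997 L/s.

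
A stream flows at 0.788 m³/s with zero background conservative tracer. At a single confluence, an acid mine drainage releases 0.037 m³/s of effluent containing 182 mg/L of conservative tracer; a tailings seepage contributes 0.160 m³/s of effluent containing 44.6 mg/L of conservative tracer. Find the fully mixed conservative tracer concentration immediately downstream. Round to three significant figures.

14.1 mg/L

Mass balance: C = (0.7880·0 + 0.03700·182.0 + 0.1600·44.60) / 0.9850 = 13.87/0.9850 = 14.08 mg/L.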